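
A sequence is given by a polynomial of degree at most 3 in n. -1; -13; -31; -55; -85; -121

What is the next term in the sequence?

Δ: -12  -18  -24  -30  -36
Δ²: -6  -6  -6  -6
Second differences constant at -6.
-36 − 6 = -42;  -121 − 42 = -163

-163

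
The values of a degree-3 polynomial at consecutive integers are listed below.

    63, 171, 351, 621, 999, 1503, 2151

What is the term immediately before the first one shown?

9

D1: 108, 180, 270, 378, 504, 648
D2: 72, 90, 108, 126, 144
D3: 18, 18, 18, 18
The third differences are constant at 18.
Work back: 72 − 18 = 54;  108 − 54 = 54;  63 − 54 = 9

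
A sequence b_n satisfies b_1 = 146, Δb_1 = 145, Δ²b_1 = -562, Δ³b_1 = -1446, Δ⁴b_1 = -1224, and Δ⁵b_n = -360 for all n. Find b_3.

Build the table forward from the leading diagonal:
Fifth differences: -360, -360, -360
Fourth differences: -1224, -1584, -1944
Third differences: -1446, -2670, -4254
Second differences: -562, -2008, -4678
First differences: 145, -417, -2425
b: 146, 291, -126

-126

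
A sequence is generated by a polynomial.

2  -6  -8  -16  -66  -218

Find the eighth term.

First differences: -8, -2, -8, -50, -152
Second differences: 6, -6, -42, -102
Third differences: -12, -36, -60
Fourth differences: -24, -24
The fourth differences are constant (-24).
-60 − 24 = -84;  -102 − 84 = -186;  -152 − 186 = -338;  -218 − 338 = -556
-84 − 24 = -108;  -186 − 108 = -294;  -338 − 294 = -632;  -556 − 632 = -1188

-1188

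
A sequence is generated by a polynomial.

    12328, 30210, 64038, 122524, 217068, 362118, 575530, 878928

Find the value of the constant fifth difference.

360

First differences: 17882, 33828, 58486, 94544, 145050, 213412, 303398
Second differences: 15946, 24658, 36058, 50506, 68362, 89986
Third differences: 8712, 11400, 14448, 17856, 21624
Fourth differences: 2688, 3048, 3408, 3768
Fifth differences: 360, 360, 360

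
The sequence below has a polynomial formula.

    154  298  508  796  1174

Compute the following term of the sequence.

1654

144, 210, 288, 378
66, 78, 90
12, 12
Third differences constant at 12.
90 + 12 = 102;  378 + 102 = 480;  1174 + 480 = 1654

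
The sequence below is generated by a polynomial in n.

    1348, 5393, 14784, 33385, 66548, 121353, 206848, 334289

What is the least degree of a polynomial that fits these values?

5

4045, 9391, 18601, 33163, 54805, 85495, 127441
5346, 9210, 14562, 21642, 30690, 41946
3864, 5352, 7080, 9048, 11256
1488, 1728, 1968, 2208
240, 240, 240
The fifth differences are constant, so the polynomial has degree 5.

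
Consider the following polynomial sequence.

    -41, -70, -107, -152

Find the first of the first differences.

-29

Δ: -29, -37, -45
Δ²: -8, -8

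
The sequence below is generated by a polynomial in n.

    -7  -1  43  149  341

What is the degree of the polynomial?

D1: 6, 44, 106, 192
D2: 38, 62, 86
D3: 24, 24
The third differences are constant, so the polynomial has degree 3.

3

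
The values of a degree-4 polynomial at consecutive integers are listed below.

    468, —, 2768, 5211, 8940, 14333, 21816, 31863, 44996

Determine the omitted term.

Using the last 7 terms:
Δ: 2443, 3729, 5393, 7483, 10047, 13133
Δ²: 1286, 1664, 2090, 2564, 3086
Δ³: 378, 426, 474, 522
Δ⁴: 48, 48, 48
Constant fourth difference = 48.
Extend backward: 378 − 48 = 330;  1286 − 330 = 956;  2443 − 956 = 1487;  2768 − 1487 = 1281

1281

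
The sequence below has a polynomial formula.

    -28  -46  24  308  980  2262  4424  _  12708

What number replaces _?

7784

Using the first 7 terms:
-18  70  284  672  1282  2162
88  214  388  610  880
126  174  222  270
48  48  48
Constant fourth difference = 48.
Extend forward: 270 + 48 = 318;  880 + 318 = 1198;  2162 + 1198 = 3360;  4424 + 3360 = 7784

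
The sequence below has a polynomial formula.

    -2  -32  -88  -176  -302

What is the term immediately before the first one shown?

-30  -56  -88  -126
-26  -32  -38
-6  -6
The third differences are constant at -6.
Work back: -26 + 6 = -20;  -30 + 20 = -10;  -2 + 10 = 8

8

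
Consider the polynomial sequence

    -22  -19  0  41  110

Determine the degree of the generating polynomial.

3

3, 19, 41, 69
16, 22, 28
6, 6
The third differences are constant, so the polynomial has degree 3.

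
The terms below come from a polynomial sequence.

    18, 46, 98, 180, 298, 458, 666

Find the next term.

28, 52, 82, 118, 160, 208
24, 30, 36, 42, 48
6, 6, 6, 6
Third differences constant at 6.
48 + 6 = 54;  208 + 54 = 262;  666 + 262 = 928

928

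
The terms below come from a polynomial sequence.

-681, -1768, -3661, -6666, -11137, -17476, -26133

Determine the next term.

-37606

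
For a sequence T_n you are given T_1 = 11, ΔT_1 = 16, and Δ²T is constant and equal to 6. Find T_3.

Build the table forward from the leading diagonal:
Δ²: 6, 6, 6
Δ: 16, 22, 28
T: 11, 27, 49

49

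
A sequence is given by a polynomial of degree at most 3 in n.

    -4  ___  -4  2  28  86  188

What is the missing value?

Using the last 5 terms:
6  26  58  102
20  32  44
12  12
Constant third difference = 12.
Extend backward: 20 − 12 = 8;  6 − 8 = -2;  -4 + 2 = -2

-2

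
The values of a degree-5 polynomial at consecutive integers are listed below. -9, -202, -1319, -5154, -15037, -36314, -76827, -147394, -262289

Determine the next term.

Δ: -193  -1117  -3835  -9883  -21277  -40513  -70567  -114895
Δ²: -924  -2718  -6048  -11394  -19236  -30054  -44328
Δ³: -1794  -3330  -5346  -7842  -10818  -14274
Δ⁴: -1536  -2016  -2496  -2976  -3456
Δ⁵: -480  -480  -480  -480
The fifth differences are constant (-480).
-3456 − 480 = -3936;  -14274 − 3936 = -18210;  -44328 − 18210 = -62538;  -114895 − 62538 = -177433;  -262289 − 177433 = -439722

-439722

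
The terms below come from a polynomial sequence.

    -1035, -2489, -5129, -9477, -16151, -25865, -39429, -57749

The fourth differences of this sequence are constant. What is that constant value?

-96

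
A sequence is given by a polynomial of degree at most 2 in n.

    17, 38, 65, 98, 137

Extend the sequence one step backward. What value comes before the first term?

2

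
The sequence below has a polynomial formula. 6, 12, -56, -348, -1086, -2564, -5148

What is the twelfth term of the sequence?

Δ: 6  -68  -292  -738  -1478  -2584
Δ²: -74  -224  -446  -740  -1106
Δ³: -150  -222  -294  -366
Δ⁴: -72  -72  -72
The fourth differences are constant (-72).
-366 − 72 = -438;  -1106 − 438 = -1544;  -2584 − 1544 = -4128;  -5148 − 4128 = -9276
-438 − 72 = -510;  -1544 − 510 = -2054;  -4128 − 2054 = -6182;  -9276 − 6182 = -15458
-510 − 72 = -582;  -2054 − 582 = -2636;  -6182 − 2636 = -8818;  -15458 − 8818 = -24276
-582 − 72 = -654;  -2636 − 654 = -3290;  -8818 − 3290 = -12108;  -24276 − 12108 = -36384
-654 − 72 = -726;  -3290 − 726 = -4016;  -12108 − 4016 = -16124;  -36384 − 16124 = -52508

-52508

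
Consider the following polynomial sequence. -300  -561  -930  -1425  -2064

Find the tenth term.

-8049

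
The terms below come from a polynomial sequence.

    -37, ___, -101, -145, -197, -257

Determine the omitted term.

-65

Using the last 4 terms:
Δ: -44, -52, -60
Δ²: -8, -8
Constant second difference = -8.
Extend backward: -44 + 8 = -36;  -101 + 36 = -65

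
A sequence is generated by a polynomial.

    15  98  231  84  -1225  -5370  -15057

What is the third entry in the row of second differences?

D1: 83, 133, -147, -1309, -4145, -9687
D2: 50, -280, -1162, -2836, -5542
D3: -330, -882, -1674, -2706
D4: -552, -792, -1032
D5: -240, -240

-1162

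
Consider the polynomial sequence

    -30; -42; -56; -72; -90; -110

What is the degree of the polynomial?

-12, -14, -16, -18, -20
-2, -2, -2, -2
The second differences are constant, so the polynomial has degree 2.

2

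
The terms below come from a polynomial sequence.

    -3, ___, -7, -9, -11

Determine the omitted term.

-5

Using the last 3 terms:
Δ: -2, -2
Constant first difference = -2.
Extend backward: -7 + 2 = -5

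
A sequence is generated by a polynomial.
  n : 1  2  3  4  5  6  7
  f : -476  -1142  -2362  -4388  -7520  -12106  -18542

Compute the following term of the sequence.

-27272

First differences: -666, -1220, -2026, -3132, -4586, -6436
Second differences: -554, -806, -1106, -1454, -1850
Third differences: -252, -300, -348, -396
Fourth differences: -48, -48, -48
The fourth differences are constant (-48).
-396 − 48 = -444;  -1850 − 444 = -2294;  -6436 − 2294 = -8730;  -18542 − 8730 = -27272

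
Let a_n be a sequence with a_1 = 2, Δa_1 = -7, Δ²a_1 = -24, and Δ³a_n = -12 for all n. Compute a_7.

Build the table forward from the leading diagonal:
Δ³: -12, -12, -12, -12, -12, -12, -12
Δ²: -24, -36, -48, -60, -72, -84, -96
Δ: -7, -31, -67, -115, -175, -247, -331
a: 2, -5, -36, -103, -218, -393, -640

-640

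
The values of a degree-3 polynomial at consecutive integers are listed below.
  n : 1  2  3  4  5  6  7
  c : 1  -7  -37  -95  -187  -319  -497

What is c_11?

-1789

First differences: -8, -30, -58, -92, -132, -178
Second differences: -22, -28, -34, -40, -46
Third differences: -6, -6, -6, -6
Third differences constant at -6.
-46 − 6 = -52;  -178 − 52 = -230;  -497 − 230 = -727
-52 − 6 = -58;  -230 − 58 = -288;  -727 − 288 = -1015
-58 − 6 = -64;  -288 − 64 = -352;  -1015 − 352 = -1367
-64 − 6 = -70;  -352 − 70 = -422;  -1367 − 422 = -1789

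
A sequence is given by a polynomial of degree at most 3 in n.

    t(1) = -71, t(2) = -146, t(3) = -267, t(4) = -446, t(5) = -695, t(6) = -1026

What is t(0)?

First differences: -75, -121, -179, -249, -331
Second differences: -46, -58, -70, -82
Third differences: -12, -12, -12
The third differences are constant at -12.
Work back: -46 + 12 = -34;  -75 + 34 = -41;  -71 + 41 = -30

-30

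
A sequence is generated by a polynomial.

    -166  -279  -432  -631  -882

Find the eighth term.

-2007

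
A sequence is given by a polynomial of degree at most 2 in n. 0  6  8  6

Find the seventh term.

Δ: 6 , 2 , -2
Δ²: -4 , -4
Constant second difference = -4, so extend:
-2 − 4 = -6;  6 − 6 = 0
-6 − 4 = -10;  0 − 10 = -10
-10 − 4 = -14;  -10 − 14 = -24

-24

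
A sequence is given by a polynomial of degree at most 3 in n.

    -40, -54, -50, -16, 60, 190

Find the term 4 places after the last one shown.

1490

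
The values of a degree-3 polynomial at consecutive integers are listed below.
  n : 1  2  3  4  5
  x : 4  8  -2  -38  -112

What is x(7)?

-422

Δ: 4, -10, -36, -74
Δ²: -14, -26, -38
Δ³: -12, -12
The third differences are constant (-12).
-38 − 12 = -50;  -74 − 50 = -124;  -112 − 124 = -236
-50 − 12 = -62;  -124 − 62 = -186;  -236 − 186 = -422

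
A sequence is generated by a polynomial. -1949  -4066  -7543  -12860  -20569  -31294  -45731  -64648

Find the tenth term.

-119354

-2117, -3477, -5317, -7709, -10725, -14437, -18917
-1360, -1840, -2392, -3016, -3712, -4480
-480, -552, -624, -696, -768
-72, -72, -72, -72
The fourth differences are constant (-72).
-768 − 72 = -840;  -4480 − 840 = -5320;  -18917 − 5320 = -24237;  -64648 − 24237 = -88885
-840 − 72 = -912;  -5320 − 912 = -6232;  -24237 − 6232 = -30469;  -88885 − 30469 = -119354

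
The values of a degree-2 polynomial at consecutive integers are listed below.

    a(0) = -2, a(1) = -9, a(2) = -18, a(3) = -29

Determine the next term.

First differences: -7, -9, -11
Second differences: -2, -2
Second differences constant at -2.
-11 − 2 = -13;  -29 − 13 = -42

-42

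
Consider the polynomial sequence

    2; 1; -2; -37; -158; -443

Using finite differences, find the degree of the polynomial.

4

D1: -1, -3, -35, -121, -285
D2: -2, -32, -86, -164
D3: -30, -54, -78
D4: -24, -24
The fourth differences are constant, so the polynomial has degree 4.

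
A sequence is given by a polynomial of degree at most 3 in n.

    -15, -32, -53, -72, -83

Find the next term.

-80

First differences: -17  -21  -19  -11
Second differences: -4  2  8
Third differences: 6  6
The third differences are constant (6).
8 + 6 = 14;  -11 + 14 = 3;  -83 + 3 = -80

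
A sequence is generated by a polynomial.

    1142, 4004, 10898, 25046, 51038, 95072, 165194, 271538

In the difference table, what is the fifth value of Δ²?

Δ: 2862, 6894, 14148, 25992, 44034, 70122, 106344
Δ²: 4032, 7254, 11844, 18042, 26088, 36222
Δ³: 3222, 4590, 6198, 8046, 10134
Δ⁴: 1368, 1608, 1848, 2088
Δ⁵: 240, 240, 240

26088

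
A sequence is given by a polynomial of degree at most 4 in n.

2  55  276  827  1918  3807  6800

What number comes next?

11251

Δ: 53, 221, 551, 1091, 1889, 2993
Δ²: 168, 330, 540, 798, 1104
Δ³: 162, 210, 258, 306
Δ⁴: 48, 48, 48
The fourth differences are constant (48).
306 + 48 = 354;  1104 + 354 = 1458;  2993 + 1458 = 4451;  6800 + 4451 = 11251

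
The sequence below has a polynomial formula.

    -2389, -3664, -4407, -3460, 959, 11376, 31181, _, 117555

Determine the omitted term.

Using the first 7 terms:
First differences: -1275, -743, 947, 4419, 10417, 19805
Second differences: 532, 1690, 3472, 5998, 9388
Third differences: 1158, 1782, 2526, 3390
Fourth differences: 624, 744, 864
Fifth differences: 120, 120
Constant fifth difference = 120.
Extend forward: 864 + 120 = 984;  3390 + 984 = 4374;  9388 + 4374 = 13762;  19805 + 13762 = 33567;  31181 + 33567 = 64748

64748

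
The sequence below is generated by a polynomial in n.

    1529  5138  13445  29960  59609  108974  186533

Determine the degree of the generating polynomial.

Δ: 3609, 8307, 16515, 29649, 49365, 77559
Δ²: 4698, 8208, 13134, 19716, 28194
Δ³: 3510, 4926, 6582, 8478
Δ⁴: 1416, 1656, 1896
Δ⁵: 240, 240
The fifth differences are constant, so the polynomial has degree 5.

5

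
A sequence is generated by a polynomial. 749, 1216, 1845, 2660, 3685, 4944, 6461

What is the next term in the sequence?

First differences: 467, 629, 815, 1025, 1259, 1517
Second differences: 162, 186, 210, 234, 258
Third differences: 24, 24, 24, 24
Third differences constant at 24.
258 + 24 = 282;  1517 + 282 = 1799;  6461 + 1799 = 8260

8260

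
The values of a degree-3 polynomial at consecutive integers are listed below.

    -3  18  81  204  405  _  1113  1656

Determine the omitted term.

702

Using the first 5 terms:
First differences: 21  63  123  201
Second differences: 42  60  78
Third differences: 18  18
Constant third difference = 18.
Extend forward: 78 + 18 = 96;  201 + 96 = 297;  405 + 297 = 702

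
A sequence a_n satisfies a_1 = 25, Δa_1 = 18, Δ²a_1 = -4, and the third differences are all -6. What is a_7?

Build the table forward from the leading diagonal:
D3: -6, -6, -6, -6, -6, -6, -6
D2: -4, -10, -16, -22, -28, -34, -40
D1: 18, 14, 4, -12, -34, -62, -96
a: 25, 43, 57, 61, 49, 15, -47

-47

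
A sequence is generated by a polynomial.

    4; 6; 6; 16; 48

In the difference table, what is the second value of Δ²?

Δ: 2, 0, 10, 32
Δ²: -2, 10, 22
Δ³: 12, 12

10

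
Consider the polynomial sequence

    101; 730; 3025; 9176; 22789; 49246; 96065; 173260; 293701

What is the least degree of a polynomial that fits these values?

5

Δ: 629, 2295, 6151, 13613, 26457, 46819, 77195, 120441
Δ²: 1666, 3856, 7462, 12844, 20362, 30376, 43246
Δ³: 2190, 3606, 5382, 7518, 10014, 12870
Δ⁴: 1416, 1776, 2136, 2496, 2856
Δ⁵: 360, 360, 360, 360
The fifth differences are constant, so the polynomial has degree 5.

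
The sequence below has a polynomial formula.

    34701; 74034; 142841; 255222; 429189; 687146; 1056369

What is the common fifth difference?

First differences: 39333, 68807, 112381, 173967, 257957, 369223
Second differences: 29474, 43574, 61586, 83990, 111266
Third differences: 14100, 18012, 22404, 27276
Fourth differences: 3912, 4392, 4872
Fifth differences: 480, 480

480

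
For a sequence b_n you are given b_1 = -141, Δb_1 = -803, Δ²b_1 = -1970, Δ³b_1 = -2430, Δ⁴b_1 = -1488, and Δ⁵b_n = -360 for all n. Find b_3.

-3717

Build the table forward from the leading diagonal:
D5: -360  -360  -360
D4: -1488  -1848  -2208
D3: -2430  -3918  -5766
D2: -1970  -4400  -8318
D1: -803  -2773  -7173
b: -141  -944  -3717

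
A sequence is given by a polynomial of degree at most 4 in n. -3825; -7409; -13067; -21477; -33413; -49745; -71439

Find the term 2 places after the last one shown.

Δ: -3584 , -5658 , -8410 , -11936 , -16332 , -21694
Δ²: -2074 , -2752 , -3526 , -4396 , -5362
Δ³: -678 , -774 , -870 , -966
Δ⁴: -96 , -96 , -96
The fourth differences are constant (-96).
-966 − 96 = -1062;  -5362 − 1062 = -6424;  -21694 − 6424 = -28118;  -71439 − 28118 = -99557
-1062 − 96 = -1158;  -6424 − 1158 = -7582;  -28118 − 7582 = -35700;  -99557 − 35700 = -135257

-135257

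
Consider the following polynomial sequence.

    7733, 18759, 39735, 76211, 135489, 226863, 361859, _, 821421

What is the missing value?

554475

Using the first 7 terms:
D1: 11026, 20976, 36476, 59278, 91374, 134996
D2: 9950, 15500, 22802, 32096, 43622
D3: 5550, 7302, 9294, 11526
D4: 1752, 1992, 2232
D5: 240, 240
Constant fifth difference = 240.
Extend forward: 2232 + 240 = 2472;  11526 + 2472 = 13998;  43622 + 13998 = 57620;  134996 + 57620 = 192616;  361859 + 192616 = 554475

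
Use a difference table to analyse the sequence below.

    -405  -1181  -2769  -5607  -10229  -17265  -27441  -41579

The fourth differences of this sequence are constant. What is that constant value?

D1: -776, -1588, -2838, -4622, -7036, -10176, -14138
D2: -812, -1250, -1784, -2414, -3140, -3962
D3: -438, -534, -630, -726, -822
D4: -96, -96, -96, -96

-96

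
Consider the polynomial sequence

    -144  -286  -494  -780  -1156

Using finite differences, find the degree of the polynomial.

Δ: -142, -208, -286, -376
Δ²: -66, -78, -90
Δ³: -12, -12
The third differences are constant, so the polynomial has degree 3.

3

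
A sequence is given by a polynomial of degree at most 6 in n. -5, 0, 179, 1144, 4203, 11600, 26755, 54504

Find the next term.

101339

Δ: 5, 179, 965, 3059, 7397, 15155, 27749
Δ²: 174, 786, 2094, 4338, 7758, 12594
Δ³: 612, 1308, 2244, 3420, 4836
Δ⁴: 696, 936, 1176, 1416
Δ⁵: 240, 240, 240
The fifth differences are constant (240).
1416 + 240 = 1656;  4836 + 1656 = 6492;  12594 + 6492 = 19086;  27749 + 19086 = 46835;  54504 + 46835 = 101339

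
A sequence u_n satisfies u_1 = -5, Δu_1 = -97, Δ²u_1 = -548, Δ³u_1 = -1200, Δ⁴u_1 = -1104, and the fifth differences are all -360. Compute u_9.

-180765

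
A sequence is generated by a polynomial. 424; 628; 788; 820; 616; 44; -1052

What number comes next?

-2852

D1: 204  160  32  -204  -572  -1096
D2: -44  -128  -236  -368  -524
D3: -84  -108  -132  -156
D4: -24  -24  -24
Constant fourth difference = -24, so extend:
-156 − 24 = -180;  -524 − 180 = -704;  -1096 − 704 = -1800;  -1052 − 1800 = -2852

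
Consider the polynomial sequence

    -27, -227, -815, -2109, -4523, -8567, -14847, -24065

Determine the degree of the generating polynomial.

4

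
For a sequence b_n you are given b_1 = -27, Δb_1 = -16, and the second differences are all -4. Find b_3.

-63

Build the table forward from the leading diagonal:
Second differences: -4  -4  -4
First differences: -16  -20  -24
b: -27  -43  -63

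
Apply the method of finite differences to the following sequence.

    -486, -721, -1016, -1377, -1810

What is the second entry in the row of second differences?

-66

D1: -235, -295, -361, -433
D2: -60, -66, -72
D3: -6, -6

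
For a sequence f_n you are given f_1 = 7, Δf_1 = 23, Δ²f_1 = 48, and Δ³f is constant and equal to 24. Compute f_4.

244

Build the table forward from the leading diagonal:
Δ³: 24  24  24  24
Δ²: 48  72  96  120
Δ: 23  71  143  239
f: 7  30  101  244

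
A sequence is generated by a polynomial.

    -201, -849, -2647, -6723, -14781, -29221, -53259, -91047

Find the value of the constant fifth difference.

D1: -648, -1798, -4076, -8058, -14440, -24038, -37788
D2: -1150, -2278, -3982, -6382, -9598, -13750
D3: -1128, -1704, -2400, -3216, -4152
D4: -576, -696, -816, -936
D5: -120, -120, -120

-120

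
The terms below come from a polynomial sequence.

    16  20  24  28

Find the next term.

32

First differences: 4 , 4 , 4
First differences constant at 4.
28 + 4 = 32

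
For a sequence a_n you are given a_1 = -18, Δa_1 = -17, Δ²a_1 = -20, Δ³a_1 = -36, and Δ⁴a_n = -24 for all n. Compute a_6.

-783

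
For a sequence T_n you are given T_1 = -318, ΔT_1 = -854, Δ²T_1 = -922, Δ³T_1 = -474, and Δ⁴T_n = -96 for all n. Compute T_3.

-2948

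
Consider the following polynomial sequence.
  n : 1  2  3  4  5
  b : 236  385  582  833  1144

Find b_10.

3809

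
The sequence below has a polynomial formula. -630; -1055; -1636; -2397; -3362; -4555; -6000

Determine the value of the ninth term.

-9742

-425  -581  -761  -965  -1193  -1445
-156  -180  -204  -228  -252
-24  -24  -24  -24
The third differences are constant (-24).
-252 − 24 = -276;  -1445 − 276 = -1721;  -6000 − 1721 = -7721
-276 − 24 = -300;  -1721 − 300 = -2021;  -7721 − 2021 = -9742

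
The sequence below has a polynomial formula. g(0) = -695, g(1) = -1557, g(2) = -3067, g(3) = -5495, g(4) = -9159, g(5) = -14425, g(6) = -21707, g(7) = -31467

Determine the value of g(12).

-136967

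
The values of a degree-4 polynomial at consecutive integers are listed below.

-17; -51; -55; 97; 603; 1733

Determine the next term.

First differences: -34  -4  152  506  1130
Second differences: 30  156  354  624
Third differences: 126  198  270
Fourth differences: 72  72
The fourth differences are constant (72).
270 + 72 = 342;  624 + 342 = 966;  1130 + 966 = 2096;  1733 + 2096 = 3829

3829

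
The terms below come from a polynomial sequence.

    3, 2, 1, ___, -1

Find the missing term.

0

Using the first 3 terms:
-1, -1
Constant first difference = -1.
Extend forward: 1 − 1 = 0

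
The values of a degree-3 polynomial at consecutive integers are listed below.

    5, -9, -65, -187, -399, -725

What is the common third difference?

D1: -14, -56, -122, -212, -326
D2: -42, -66, -90, -114
D3: -24, -24, -24

-24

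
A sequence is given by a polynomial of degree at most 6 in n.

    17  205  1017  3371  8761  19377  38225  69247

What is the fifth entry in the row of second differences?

8232

Δ: 188, 812, 2354, 5390, 10616, 18848, 31022
Δ²: 624, 1542, 3036, 5226, 8232, 12174
Δ³: 918, 1494, 2190, 3006, 3942
Δ⁴: 576, 696, 816, 936
Δ⁵: 120, 120, 120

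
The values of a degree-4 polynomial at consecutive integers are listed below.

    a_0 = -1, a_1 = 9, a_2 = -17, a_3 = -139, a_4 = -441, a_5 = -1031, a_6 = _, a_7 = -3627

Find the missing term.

-2041

Using the first 6 terms:
Δ: 10  -26  -122  -302  -590
Δ²: -36  -96  -180  -288
Δ³: -60  -84  -108
Δ⁴: -24  -24
Constant fourth difference = -24.
Extend forward: -108 − 24 = -132;  -288 − 132 = -420;  -590 − 420 = -1010;  -1031 − 1010 = -2041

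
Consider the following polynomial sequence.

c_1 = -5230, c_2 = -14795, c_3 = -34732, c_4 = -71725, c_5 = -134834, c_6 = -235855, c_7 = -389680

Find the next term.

-614657

D1: -9565, -19937, -36993, -63109, -101021, -153825
D2: -10372, -17056, -26116, -37912, -52804
D3: -6684, -9060, -11796, -14892
D4: -2376, -2736, -3096
D5: -360, -360
Constant fifth difference = -360, so extend:
-3096 − 360 = -3456;  -14892 − 3456 = -18348;  -52804 − 18348 = -71152;  -153825 − 71152 = -224977;  -389680 − 224977 = -614657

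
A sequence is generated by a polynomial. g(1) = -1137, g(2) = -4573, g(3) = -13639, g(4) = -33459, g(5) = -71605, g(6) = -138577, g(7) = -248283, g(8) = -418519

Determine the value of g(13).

-3436 , -9066 , -19820 , -38146 , -66972 , -109706 , -170236
-5630 , -10754 , -18326 , -28826 , -42734 , -60530
-5124 , -7572 , -10500 , -13908 , -17796
-2448 , -2928 , -3408 , -3888
-480 , -480 , -480
Fifth differences constant at -480.
-3888 − 480 = -4368;  -17796 − 4368 = -22164;  -60530 − 22164 = -82694;  -170236 − 82694 = -252930;  -418519 − 252930 = -671449
-4368 − 480 = -4848;  -22164 − 4848 = -27012;  -82694 − 27012 = -109706;  -252930 − 109706 = -362636;  -671449 − 362636 = -1034085
-4848 − 480 = -5328;  -27012 − 5328 = -32340;  -109706 − 32340 = -142046;  -362636 − 142046 = -504682;  -1034085 − 504682 = -1538767
-5328 − 480 = -5808;  -32340 − 5808 = -38148;  -142046 − 38148 = -180194;  -504682 − 180194 = -684876;  -1538767 − 684876 = -2223643
-5808 − 480 = -6288;  -38148 − 6288 = -44436;  -180194 − 44436 = -224630;  -684876 − 224630 = -909506;  -2223643 − 909506 = -3133149

-3133149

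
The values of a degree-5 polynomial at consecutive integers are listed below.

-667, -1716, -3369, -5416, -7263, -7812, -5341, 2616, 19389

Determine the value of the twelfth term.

171384

First differences: -1049, -1653, -2047, -1847, -549, 2471, 7957, 16773
Second differences: -604, -394, 200, 1298, 3020, 5486, 8816
Third differences: 210, 594, 1098, 1722, 2466, 3330
Fourth differences: 384, 504, 624, 744, 864
Fifth differences: 120, 120, 120, 120
Constant fifth difference = 120, so extend:
864 + 120 = 984;  3330 + 984 = 4314;  8816 + 4314 = 13130;  16773 + 13130 = 29903;  19389 + 29903 = 49292
984 + 120 = 1104;  4314 + 1104 = 5418;  13130 + 5418 = 18548;  29903 + 18548 = 48451;  49292 + 48451 = 97743
1104 + 120 = 1224;  5418 + 1224 = 6642;  18548 + 6642 = 25190;  48451 + 25190 = 73641;  97743 + 73641 = 171384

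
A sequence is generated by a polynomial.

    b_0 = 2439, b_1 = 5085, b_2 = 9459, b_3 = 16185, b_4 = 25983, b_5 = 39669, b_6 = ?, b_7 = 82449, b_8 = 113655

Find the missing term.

58155

Using the first 6 terms:
Δ: 2646, 4374, 6726, 9798, 13686
Δ²: 1728, 2352, 3072, 3888
Δ³: 624, 720, 816
Δ⁴: 96, 96
Constant fourth difference = 96.
Extend forward: 816 + 96 = 912;  3888 + 912 = 4800;  13686 + 4800 = 18486;  39669 + 18486 = 58155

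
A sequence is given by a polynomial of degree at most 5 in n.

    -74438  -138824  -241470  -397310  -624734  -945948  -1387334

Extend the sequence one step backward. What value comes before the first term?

-36474

First differences: -64386  -102646  -155840  -227424  -321214  -441386
Second differences: -38260  -53194  -71584  -93790  -120172
Third differences: -14934  -18390  -22206  -26382
Fourth differences: -3456  -3816  -4176
Fifth differences: -360  -360
The fifth differences are constant at -360.
Work back: -3456 + 360 = -3096;  -14934 + 3096 = -11838;  -38260 + 11838 = -26422;  -64386 + 26422 = -37964;  -74438 + 37964 = -36474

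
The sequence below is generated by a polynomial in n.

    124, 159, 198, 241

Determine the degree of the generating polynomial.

2

First differences: 35, 39, 43
Second differences: 4, 4
The second differences are constant, so the polynomial has degree 2.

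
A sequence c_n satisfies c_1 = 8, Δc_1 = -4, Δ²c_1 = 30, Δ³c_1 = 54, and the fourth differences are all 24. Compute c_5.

Build the table forward from the leading diagonal:
Fourth differences: 24, 24, 24, 24, 24
Third differences: 54, 78, 102, 126, 150
Second differences: 30, 84, 162, 264, 390
First differences: -4, 26, 110, 272, 536
c: 8, 4, 30, 140, 412

412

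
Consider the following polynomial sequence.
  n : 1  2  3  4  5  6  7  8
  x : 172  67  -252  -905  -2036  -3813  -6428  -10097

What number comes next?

First differences: -105, -319, -653, -1131, -1777, -2615, -3669
Second differences: -214, -334, -478, -646, -838, -1054
Third differences: -120, -144, -168, -192, -216
Fourth differences: -24, -24, -24, -24
Constant fourth difference = -24, so extend:
-216 − 24 = -240;  -1054 − 240 = -1294;  -3669 − 1294 = -4963;  -10097 − 4963 = -15060

-15060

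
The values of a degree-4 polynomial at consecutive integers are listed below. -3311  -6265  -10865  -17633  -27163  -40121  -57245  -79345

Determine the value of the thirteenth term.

-297875

-2954, -4600, -6768, -9530, -12958, -17124, -22100
-1646, -2168, -2762, -3428, -4166, -4976
-522, -594, -666, -738, -810
-72, -72, -72, -72
The fourth differences are constant (-72).
-810 − 72 = -882;  -4976 − 882 = -5858;  -22100 − 5858 = -27958;  -79345 − 27958 = -107303
-882 − 72 = -954;  -5858 − 954 = -6812;  -27958 − 6812 = -34770;  -107303 − 34770 = -142073
-954 − 72 = -1026;  -6812 − 1026 = -7838;  -34770 − 7838 = -42608;  -142073 − 42608 = -184681
-1026 − 72 = -1098;  -7838 − 1098 = -8936;  -42608 − 8936 = -51544;  -184681 − 51544 = -236225
-1098 − 72 = -1170;  -8936 − 1170 = -10106;  -51544 − 10106 = -61650;  -236225 − 61650 = -297875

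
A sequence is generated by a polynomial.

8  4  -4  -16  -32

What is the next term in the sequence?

-52

-4 , -8 , -12 , -16
-4 , -4 , -4
Constant second difference = -4, so extend:
-16 − 4 = -20;  -32 − 20 = -52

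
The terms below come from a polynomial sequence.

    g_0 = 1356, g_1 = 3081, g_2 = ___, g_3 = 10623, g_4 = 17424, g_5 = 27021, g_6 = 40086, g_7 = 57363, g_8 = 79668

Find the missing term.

6018

Using the last 6 terms:
First differences: 6801, 9597, 13065, 17277, 22305
Second differences: 2796, 3468, 4212, 5028
Third differences: 672, 744, 816
Fourth differences: 72, 72
Constant fourth difference = 72.
Extend backward: 672 − 72 = 600;  2796 − 600 = 2196;  6801 − 2196 = 4605;  10623 − 4605 = 6018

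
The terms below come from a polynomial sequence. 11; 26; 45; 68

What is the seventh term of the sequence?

First differences: 15, 19, 23
Second differences: 4, 4
The second differences are constant (4).
23 + 4 = 27;  68 + 27 = 95
27 + 4 = 31;  95 + 31 = 126
31 + 4 = 35;  126 + 35 = 161

161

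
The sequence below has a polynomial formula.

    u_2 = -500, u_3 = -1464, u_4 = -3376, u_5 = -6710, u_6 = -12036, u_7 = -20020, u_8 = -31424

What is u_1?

-106

-964  -1912  -3334  -5326  -7984  -11404
-948  -1422  -1992  -2658  -3420
-474  -570  -666  -762
-96  -96  -96
The fourth differences are constant at -96.
Work back: -474 + 96 = -378;  -948 + 378 = -570;  -964 + 570 = -394;  -500 + 394 = -106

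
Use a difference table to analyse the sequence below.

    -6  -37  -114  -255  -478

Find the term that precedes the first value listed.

First differences: -31  -77  -141  -223
Second differences: -46  -64  -82
Third differences: -18  -18
The third differences are constant at -18.
Work back: -46 + 18 = -28;  -31 + 28 = -3;  -6 + 3 = -3

-3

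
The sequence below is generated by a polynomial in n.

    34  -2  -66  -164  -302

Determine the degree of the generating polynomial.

3

First differences: -36, -64, -98, -138
Second differences: -28, -34, -40
Third differences: -6, -6
The third differences are constant, so the polynomial has degree 3.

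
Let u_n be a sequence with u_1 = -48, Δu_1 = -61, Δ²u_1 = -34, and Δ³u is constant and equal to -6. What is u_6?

-753

Build the table forward from the leading diagonal:
Third differences: -6, -6, -6, -6, -6, -6
Second differences: -34, -40, -46, -52, -58, -64
First differences: -61, -95, -135, -181, -233, -291
u: -48, -109, -204, -339, -520, -753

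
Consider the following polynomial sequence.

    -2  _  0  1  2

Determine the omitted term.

-1

Using the last 3 terms:
Δ: 1, 1
Constant first difference = 1.
Extend backward: 0 − 1 = -1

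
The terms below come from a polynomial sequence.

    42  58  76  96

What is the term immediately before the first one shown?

16, 18, 20
2, 2
The second differences are constant at 2.
Work back: 16 − 2 = 14;  42 − 14 = 28

28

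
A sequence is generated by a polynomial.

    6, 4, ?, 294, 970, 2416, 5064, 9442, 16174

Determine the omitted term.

52

Using the last 6 terms:
First differences: 676, 1446, 2648, 4378, 6732
Second differences: 770, 1202, 1730, 2354
Third differences: 432, 528, 624
Fourth differences: 96, 96
Constant fourth difference = 96.
Extend backward: 432 − 96 = 336;  770 − 336 = 434;  676 − 434 = 242;  294 − 242 = 52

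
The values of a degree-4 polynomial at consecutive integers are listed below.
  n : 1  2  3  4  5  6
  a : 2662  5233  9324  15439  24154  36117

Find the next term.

Δ: 2571  4091  6115  8715  11963
Δ²: 1520  2024  2600  3248
Δ³: 504  576  648
Δ⁴: 72  72
The fourth differences are constant (72).
648 + 72 = 720;  3248 + 720 = 3968;  11963 + 3968 = 15931;  36117 + 15931 = 52048

52048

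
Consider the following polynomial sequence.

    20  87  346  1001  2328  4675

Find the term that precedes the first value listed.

13

D1: 67  259  655  1327  2347
D2: 192  396  672  1020
D3: 204  276  348
D4: 72  72
The fourth differences are constant at 72.
Work back: 204 − 72 = 132;  192 − 132 = 60;  67 − 60 = 7;  20 − 7 = 13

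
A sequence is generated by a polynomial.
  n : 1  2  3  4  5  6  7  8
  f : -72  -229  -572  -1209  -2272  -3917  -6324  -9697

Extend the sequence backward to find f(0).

-17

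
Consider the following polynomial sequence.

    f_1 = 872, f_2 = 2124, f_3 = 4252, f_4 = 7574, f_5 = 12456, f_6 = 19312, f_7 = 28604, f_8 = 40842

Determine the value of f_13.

167432

First differences: 1252, 2128, 3322, 4882, 6856, 9292, 12238
Second differences: 876, 1194, 1560, 1974, 2436, 2946
Third differences: 318, 366, 414, 462, 510
Fourth differences: 48, 48, 48, 48
Fourth differences constant at 48.
510 + 48 = 558;  2946 + 558 = 3504;  12238 + 3504 = 15742;  40842 + 15742 = 56584
558 + 48 = 606;  3504 + 606 = 4110;  15742 + 4110 = 19852;  56584 + 19852 = 76436
606 + 48 = 654;  4110 + 654 = 4764;  19852 + 4764 = 24616;  76436 + 24616 = 101052
654 + 48 = 702;  4764 + 702 = 5466;  24616 + 5466 = 30082;  101052 + 30082 = 131134
702 + 48 = 750;  5466 + 750 = 6216;  30082 + 6216 = 36298;  131134 + 36298 = 167432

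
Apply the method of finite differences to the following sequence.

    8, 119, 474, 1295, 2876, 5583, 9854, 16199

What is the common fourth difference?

Δ: 111, 355, 821, 1581, 2707, 4271, 6345
Δ²: 244, 466, 760, 1126, 1564, 2074
Δ³: 222, 294, 366, 438, 510
Δ⁴: 72, 72, 72, 72

72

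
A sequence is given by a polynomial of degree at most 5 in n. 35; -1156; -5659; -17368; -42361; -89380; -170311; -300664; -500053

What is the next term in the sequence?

-792676

-1191 , -4503 , -11709 , -24993 , -47019 , -80931 , -130353 , -199389
-3312 , -7206 , -13284 , -22026 , -33912 , -49422 , -69036
-3894 , -6078 , -8742 , -11886 , -15510 , -19614
-2184 , -2664 , -3144 , -3624 , -4104
-480 , -480 , -480 , -480
Fifth differences constant at -480.
-4104 − 480 = -4584;  -19614 − 4584 = -24198;  -69036 − 24198 = -93234;  -199389 − 93234 = -292623;  -500053 − 292623 = -792676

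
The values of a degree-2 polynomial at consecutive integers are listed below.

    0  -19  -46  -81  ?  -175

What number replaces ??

-124

Using the first 4 terms:
First differences: -19, -27, -35
Second differences: -8, -8
Constant second difference = -8.
Extend forward: -35 − 8 = -43;  -81 − 43 = -124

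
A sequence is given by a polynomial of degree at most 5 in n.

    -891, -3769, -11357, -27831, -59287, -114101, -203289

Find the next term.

-2878 , -7588 , -16474 , -31456 , -54814 , -89188
-4710 , -8886 , -14982 , -23358 , -34374
-4176 , -6096 , -8376 , -11016
-1920 , -2280 , -2640
-360 , -360
Fifth differences constant at -360.
-2640 − 360 = -3000;  -11016 − 3000 = -14016;  -34374 − 14016 = -48390;  -89188 − 48390 = -137578;  -203289 − 137578 = -340867

-340867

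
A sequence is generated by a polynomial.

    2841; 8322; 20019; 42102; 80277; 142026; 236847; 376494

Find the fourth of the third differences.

First differences: 5481, 11697, 22083, 38175, 61749, 94821, 139647
Second differences: 6216, 10386, 16092, 23574, 33072, 44826
Third differences: 4170, 5706, 7482, 9498, 11754
Fourth differences: 1536, 1776, 2016, 2256
Fifth differences: 240, 240, 240

9498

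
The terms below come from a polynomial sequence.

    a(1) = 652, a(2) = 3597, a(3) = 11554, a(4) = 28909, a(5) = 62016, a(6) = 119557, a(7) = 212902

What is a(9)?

568084

Δ: 2945 , 7957 , 17355 , 33107 , 57541 , 93345
Δ²: 5012 , 9398 , 15752 , 24434 , 35804
Δ³: 4386 , 6354 , 8682 , 11370
Δ⁴: 1968 , 2328 , 2688
Δ⁵: 360 , 360
Fifth differences constant at 360.
2688 + 360 = 3048;  11370 + 3048 = 14418;  35804 + 14418 = 50222;  93345 + 50222 = 143567;  212902 + 143567 = 356469
3048 + 360 = 3408;  14418 + 3408 = 17826;  50222 + 17826 = 68048;  143567 + 68048 = 211615;  356469 + 211615 = 568084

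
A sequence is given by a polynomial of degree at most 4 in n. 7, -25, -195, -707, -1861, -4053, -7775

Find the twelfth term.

-73275

First differences: -32 , -170 , -512 , -1154 , -2192 , -3722
Second differences: -138 , -342 , -642 , -1038 , -1530
Third differences: -204 , -300 , -396 , -492
Fourth differences: -96 , -96 , -96
The fourth differences are constant (-96).
-492 − 96 = -588;  -1530 − 588 = -2118;  -3722 − 2118 = -5840;  -7775 − 5840 = -13615
-588 − 96 = -684;  -2118 − 684 = -2802;  -5840 − 2802 = -8642;  -13615 − 8642 = -22257
-684 − 96 = -780;  -2802 − 780 = -3582;  -8642 − 3582 = -12224;  -22257 − 12224 = -34481
-780 − 96 = -876;  -3582 − 876 = -4458;  -12224 − 4458 = -16682;  -34481 − 16682 = -51163
-876 − 96 = -972;  -4458 − 972 = -5430;  -16682 − 5430 = -22112;  -51163 − 22112 = -73275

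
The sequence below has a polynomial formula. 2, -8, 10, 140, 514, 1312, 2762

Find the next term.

-10, 18, 130, 374, 798, 1450
28, 112, 244, 424, 652
84, 132, 180, 228
48, 48, 48
The fourth differences are constant (48).
228 + 48 = 276;  652 + 276 = 928;  1450 + 928 = 2378;  2762 + 2378 = 5140

5140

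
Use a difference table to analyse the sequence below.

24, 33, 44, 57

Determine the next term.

9 , 11 , 13
2 , 2
Constant second difference = 2, so extend:
13 + 2 = 15;  57 + 15 = 72

72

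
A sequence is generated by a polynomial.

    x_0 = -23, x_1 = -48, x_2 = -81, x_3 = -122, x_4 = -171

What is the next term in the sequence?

-25, -33, -41, -49
-8, -8, -8
Constant second difference = -8, so extend:
-49 − 8 = -57;  -171 − 57 = -228

-228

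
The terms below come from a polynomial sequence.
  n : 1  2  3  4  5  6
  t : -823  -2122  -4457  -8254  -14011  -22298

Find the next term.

-33757

First differences: -1299  -2335  -3797  -5757  -8287
Second differences: -1036  -1462  -1960  -2530
Third differences: -426  -498  -570
Fourth differences: -72  -72
The fourth differences are constant (-72).
-570 − 72 = -642;  -2530 − 642 = -3172;  -8287 − 3172 = -11459;  -22298 − 11459 = -33757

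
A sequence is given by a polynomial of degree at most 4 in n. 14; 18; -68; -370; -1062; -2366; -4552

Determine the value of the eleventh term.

-29196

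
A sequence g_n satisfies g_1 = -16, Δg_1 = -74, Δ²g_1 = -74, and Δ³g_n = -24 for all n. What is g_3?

Build the table forward from the leading diagonal:
Third differences: -24, -24, -24
Second differences: -74, -98, -122
First differences: -74, -148, -246
g: -16, -90, -238

-238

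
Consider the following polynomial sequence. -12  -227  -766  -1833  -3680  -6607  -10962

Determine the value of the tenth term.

-36795

D1: -215, -539, -1067, -1847, -2927, -4355
D2: -324, -528, -780, -1080, -1428
D3: -204, -252, -300, -348
D4: -48, -48, -48
The fourth differences are constant (-48).
-348 − 48 = -396;  -1428 − 396 = -1824;  -4355 − 1824 = -6179;  -10962 − 6179 = -17141
-396 − 48 = -444;  -1824 − 444 = -2268;  -6179 − 2268 = -8447;  -17141 − 8447 = -25588
-444 − 48 = -492;  -2268 − 492 = -2760;  -8447 − 2760 = -11207;  -25588 − 11207 = -36795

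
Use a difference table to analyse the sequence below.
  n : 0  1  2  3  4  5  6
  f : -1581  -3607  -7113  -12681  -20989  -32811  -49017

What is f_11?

-2026  -3506  -5568  -8308  -11822  -16206
-1480  -2062  -2740  -3514  -4384
-582  -678  -774  -870
-96  -96  -96
Fourth differences constant at -96.
-870 − 96 = -966;  -4384 − 966 = -5350;  -16206 − 5350 = -21556;  -49017 − 21556 = -70573
-966 − 96 = -1062;  -5350 − 1062 = -6412;  -21556 − 6412 = -27968;  -70573 − 27968 = -98541
-1062 − 96 = -1158;  -6412 − 1158 = -7570;  -27968 − 7570 = -35538;  -98541 − 35538 = -134079
-1158 − 96 = -1254;  -7570 − 1254 = -8824;  -35538 − 8824 = -44362;  -134079 − 44362 = -178441
-1254 − 96 = -1350;  -8824 − 1350 = -10174;  -44362 − 10174 = -54536;  -178441 − 54536 = -232977

-232977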